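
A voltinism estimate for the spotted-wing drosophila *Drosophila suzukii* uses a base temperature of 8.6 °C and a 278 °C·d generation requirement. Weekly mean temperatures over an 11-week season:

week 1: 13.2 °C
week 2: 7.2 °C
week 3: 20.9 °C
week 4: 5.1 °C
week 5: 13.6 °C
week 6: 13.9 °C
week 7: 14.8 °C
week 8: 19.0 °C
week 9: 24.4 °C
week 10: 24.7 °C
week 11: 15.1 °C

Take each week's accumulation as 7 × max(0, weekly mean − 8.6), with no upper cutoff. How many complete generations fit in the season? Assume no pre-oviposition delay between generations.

2 generations

Weekly DD (7 × max(0, T̄ − 8.6)): 32.2, 0.0, 86.1, 0.0, 35.0, 37.1, 43.4, 72.8, 110.6, 112.7, 45.5.
Season total = 575.4 DD.
Complete generations = ⌊575.4 / 278⌋ = 2.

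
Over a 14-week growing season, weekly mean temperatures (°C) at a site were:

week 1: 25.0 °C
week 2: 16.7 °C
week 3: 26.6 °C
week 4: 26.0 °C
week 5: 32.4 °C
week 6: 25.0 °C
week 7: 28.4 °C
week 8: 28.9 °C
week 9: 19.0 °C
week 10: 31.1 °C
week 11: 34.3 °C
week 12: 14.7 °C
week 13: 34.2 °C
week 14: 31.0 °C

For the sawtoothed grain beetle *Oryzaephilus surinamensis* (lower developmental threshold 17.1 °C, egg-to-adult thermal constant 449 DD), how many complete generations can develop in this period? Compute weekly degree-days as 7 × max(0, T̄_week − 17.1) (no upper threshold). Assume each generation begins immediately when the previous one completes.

Weekly DD (7 × max(0, T̄ − 17.1)): 55.3, 0.0, 66.5, 62.3, 107.1, 55.3, 79.1, 82.6, 13.3, 98.0, 120.4, 0.0, 119.7, 97.3.
Season total = 956.9 DD.
Complete generations = ⌊956.9 / 449⌋ = 2.

2 generations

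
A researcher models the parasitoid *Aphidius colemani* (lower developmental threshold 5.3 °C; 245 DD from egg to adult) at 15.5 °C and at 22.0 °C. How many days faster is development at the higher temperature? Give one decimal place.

At 15.5 °C: 245 / (15.5 − 5.3) = 245 / 10.2 = 24.020 d.
At 22.0 °C: 245 / (22.0 − 5.3) = 245 / 16.7 = 14.671 d.
Difference = |24.020 − 14.671| = 9.349 ≈ 9.3 days.

9.3 days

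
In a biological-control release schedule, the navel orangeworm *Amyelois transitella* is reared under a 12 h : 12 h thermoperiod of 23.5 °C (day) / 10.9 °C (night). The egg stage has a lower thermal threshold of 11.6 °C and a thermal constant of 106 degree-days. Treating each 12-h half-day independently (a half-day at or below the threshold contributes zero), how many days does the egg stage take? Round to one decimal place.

Day half: max(0, 23.5 − 11.6) × 0.5 = 11.9 × 0.5 = 5.95 DD.
Night half: max(0, 10.9 − 11.6) × 0.5 = 0.0 × 0.5 = 0.00 DD.
Per 24 h: 5.95 DD/day.
Duration = 106 / 5.95 = 17.815 ≈ 17.8 days.

17.8 days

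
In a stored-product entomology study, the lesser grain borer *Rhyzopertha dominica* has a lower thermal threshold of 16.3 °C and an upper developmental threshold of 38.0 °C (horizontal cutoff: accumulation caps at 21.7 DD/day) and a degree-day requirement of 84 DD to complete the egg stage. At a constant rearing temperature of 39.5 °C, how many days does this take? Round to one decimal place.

3.9 days

Temperature 39.5 °C exceeds the upper threshold, so daily accumulation caps at 38.0 − 16.3 = 21.7 DD/day.
Duration = 84 / 21.7 = 3.871 ≈ 3.9 days.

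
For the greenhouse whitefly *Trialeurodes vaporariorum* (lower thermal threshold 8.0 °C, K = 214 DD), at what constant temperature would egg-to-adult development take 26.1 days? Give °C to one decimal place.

16.2 °C

Required daily accumulation = 214 / 26.1 = 8.199 DD/day.
T = T_base + 8.199 = 8.0 + 8.199 = 16.199 ≈ 16.2 °C.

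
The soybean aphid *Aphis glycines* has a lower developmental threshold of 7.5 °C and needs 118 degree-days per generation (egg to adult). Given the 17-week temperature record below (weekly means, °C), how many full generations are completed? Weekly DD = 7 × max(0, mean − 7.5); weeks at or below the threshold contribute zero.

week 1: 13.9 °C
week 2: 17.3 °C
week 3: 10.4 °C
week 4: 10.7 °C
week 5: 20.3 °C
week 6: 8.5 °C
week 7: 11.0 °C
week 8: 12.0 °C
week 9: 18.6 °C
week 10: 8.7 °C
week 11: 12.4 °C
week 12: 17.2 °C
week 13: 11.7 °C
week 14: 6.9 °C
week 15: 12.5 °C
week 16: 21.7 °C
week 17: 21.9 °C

Weekly DD (7 × max(0, T̄ − 7.5)): 44.8, 68.6, 20.3, 22.4, 89.6, 7.0, 24.5, 31.5, 77.7, 8.4, 34.3, 67.9, 29.4, 0.0, 35.0, 99.4, 100.8.
Season total = 761.6 DD.
Complete generations = ⌊761.6 / 118⌋ = 6.

6 generations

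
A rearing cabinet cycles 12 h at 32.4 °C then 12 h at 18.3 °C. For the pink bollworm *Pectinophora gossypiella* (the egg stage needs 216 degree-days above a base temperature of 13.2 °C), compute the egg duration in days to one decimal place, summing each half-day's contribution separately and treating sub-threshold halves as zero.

17.8 days

Day half: max(0, 32.4 − 13.2) × 0.5 = 19.2 × 0.5 = 9.60 DD.
Night half: max(0, 18.3 − 13.2) × 0.5 = 5.1 × 0.5 = 2.55 DD.
Per 24 h: 12.15 DD/day.
Duration = 216 / 12.15 = 17.778 ≈ 17.8 days.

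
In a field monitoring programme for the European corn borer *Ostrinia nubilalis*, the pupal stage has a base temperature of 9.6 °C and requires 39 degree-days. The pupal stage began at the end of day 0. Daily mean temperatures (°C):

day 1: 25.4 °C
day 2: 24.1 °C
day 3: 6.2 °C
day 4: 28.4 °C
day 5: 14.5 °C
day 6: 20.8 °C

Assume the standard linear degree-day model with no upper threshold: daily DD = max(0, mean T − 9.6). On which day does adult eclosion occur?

Daily DD above 9.6 °C: 15.8, 14.5, 0.0, 18.8, 4.9, 11.2.
Cumulative: 15.8, 30.3, 30.3, 49.1, 54.0, 65.2.
The total first reaches 39 DD on day 4.

day 4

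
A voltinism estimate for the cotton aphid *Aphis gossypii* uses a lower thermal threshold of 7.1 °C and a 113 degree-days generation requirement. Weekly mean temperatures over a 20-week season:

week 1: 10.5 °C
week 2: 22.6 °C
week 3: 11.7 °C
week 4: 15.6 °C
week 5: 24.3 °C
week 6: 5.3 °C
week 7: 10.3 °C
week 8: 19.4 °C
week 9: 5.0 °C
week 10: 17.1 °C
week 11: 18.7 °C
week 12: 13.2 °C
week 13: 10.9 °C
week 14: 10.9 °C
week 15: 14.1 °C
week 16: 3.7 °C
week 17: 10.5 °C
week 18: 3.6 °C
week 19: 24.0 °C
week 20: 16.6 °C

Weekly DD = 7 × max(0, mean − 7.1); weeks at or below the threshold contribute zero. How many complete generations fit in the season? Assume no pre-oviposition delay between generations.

Weekly DD (7 × max(0, T̄ − 7.1)): 23.8, 108.5, 32.2, 59.5, 120.4, 0.0, 22.4, 86.1, 0.0, 70.0, 81.2, 42.7, 26.6, 26.6, 49.0, 0.0, 23.8, 0.0, 118.3, 66.5.
Season total = 957.6 DD.
Complete generations = ⌊957.6 / 113⌋ = 8.

8 generations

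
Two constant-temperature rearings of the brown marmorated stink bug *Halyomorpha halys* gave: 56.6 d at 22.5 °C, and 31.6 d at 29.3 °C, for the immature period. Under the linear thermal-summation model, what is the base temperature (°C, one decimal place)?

13.9 °C

Under the model K = D·(T − T_b), so D₁·(T₁ − T_b) = D₂·(T₂ − T_b).
56.6·(22.5 − T_b) = 31.6·(29.3 − T_b)
T_b = (56.6·22.5 − 31.6·29.3) / (56.6 − 31.6) = 347.62 / 25.0 = 13.905 °C ≈ 13.9 °C.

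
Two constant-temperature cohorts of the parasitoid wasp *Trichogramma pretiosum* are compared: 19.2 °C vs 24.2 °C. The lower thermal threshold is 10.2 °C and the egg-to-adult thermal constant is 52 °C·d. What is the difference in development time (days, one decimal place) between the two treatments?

At 19.2 °C: 52 / (19.2 − 10.2) = 52 / 9.0 = 5.778 d.
At 24.2 °C: 52 / (24.2 − 10.2) = 52 / 14.0 = 3.714 d.
Difference = |5.778 − 3.714| = 2.063 ≈ 2.1 days.

2.1 days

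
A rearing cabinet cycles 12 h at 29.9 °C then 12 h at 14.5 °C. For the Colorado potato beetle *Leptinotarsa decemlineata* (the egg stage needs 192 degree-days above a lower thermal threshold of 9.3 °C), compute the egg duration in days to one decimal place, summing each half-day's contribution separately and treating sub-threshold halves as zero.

Day half: max(0, 29.9 − 9.3) × 0.5 = 20.6 × 0.5 = 10.30 DD.
Night half: max(0, 14.5 − 9.3) × 0.5 = 5.2 × 0.5 = 2.60 DD.
Per 24 h: 12.90 DD/day.
Duration = 192 / 12.90 = 14.884 ≈ 14.9 days.

14.9 days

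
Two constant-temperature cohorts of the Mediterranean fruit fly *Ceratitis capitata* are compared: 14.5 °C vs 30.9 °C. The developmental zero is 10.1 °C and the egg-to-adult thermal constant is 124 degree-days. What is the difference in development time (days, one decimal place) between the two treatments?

22.2 days

At 14.5 °C: 124 / (14.5 − 10.1) = 124 / 4.4 = 28.182 d.
At 30.9 °C: 124 / (30.9 − 10.1) = 124 / 20.8 = 5.962 d.
Difference = |28.182 − 5.962| = 22.220 ≈ 22.2 days.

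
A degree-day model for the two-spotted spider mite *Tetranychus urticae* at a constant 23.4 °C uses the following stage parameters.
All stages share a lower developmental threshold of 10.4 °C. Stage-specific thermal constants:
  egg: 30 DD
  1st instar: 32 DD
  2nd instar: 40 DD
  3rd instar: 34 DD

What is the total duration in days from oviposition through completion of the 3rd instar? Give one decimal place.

10.5 days

Daily accumulation at 23.4 °C = 23.4 − 10.4 = 13.0 DD/day.
Total K = 30 + 32 + 40 + 34 = 136 DD.
Total duration = 136 / 13.0 = 10.462 ≈ 10.5 days.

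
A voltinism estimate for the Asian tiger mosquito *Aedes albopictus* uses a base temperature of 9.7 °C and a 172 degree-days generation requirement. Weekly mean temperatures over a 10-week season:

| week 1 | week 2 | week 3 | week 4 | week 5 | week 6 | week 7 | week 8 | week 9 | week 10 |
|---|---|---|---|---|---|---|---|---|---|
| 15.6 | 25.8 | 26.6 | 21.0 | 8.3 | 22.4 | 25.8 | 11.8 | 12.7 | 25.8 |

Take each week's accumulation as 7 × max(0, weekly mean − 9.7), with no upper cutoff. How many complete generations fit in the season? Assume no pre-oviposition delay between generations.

4 generations

Weekly DD (7 × max(0, T̄ − 9.7)): 41.3, 112.7, 118.3, 79.1, 0.0, 88.9, 112.7, 14.7, 21.0, 112.7.
Season total = 701.4 DD.
Complete generations = ⌊701.4 / 172⌋ = 4.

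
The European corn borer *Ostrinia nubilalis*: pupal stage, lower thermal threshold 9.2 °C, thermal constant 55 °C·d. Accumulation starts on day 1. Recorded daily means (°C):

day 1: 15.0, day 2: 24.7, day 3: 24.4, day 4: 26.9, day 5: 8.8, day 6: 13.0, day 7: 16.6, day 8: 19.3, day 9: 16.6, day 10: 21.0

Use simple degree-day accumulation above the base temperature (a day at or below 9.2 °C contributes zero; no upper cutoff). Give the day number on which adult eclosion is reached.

day 6

Daily DD above 9.2 °C: 5.8, 15.5, 15.2, 17.7, 0.0, 3.8, 7.4, 10.1, 7.4, 11.8.
Cumulative: 5.8, 21.3, 36.5, 54.2, 54.2, 58.0, 65.4, 75.5, 82.9, 94.7.
The total first reaches 55 DD on day 6.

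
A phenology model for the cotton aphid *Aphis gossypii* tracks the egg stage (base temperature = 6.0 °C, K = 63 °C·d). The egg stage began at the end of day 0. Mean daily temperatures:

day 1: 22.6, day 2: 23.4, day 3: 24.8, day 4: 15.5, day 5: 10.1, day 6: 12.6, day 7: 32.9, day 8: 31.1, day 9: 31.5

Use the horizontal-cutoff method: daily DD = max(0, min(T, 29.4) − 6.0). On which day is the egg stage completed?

Daily DD above 6.0 °C (capped at 23.4): 16.6, 17.4, 18.8, 9.5, 4.1, 6.6, 23.4, 23.4, 23.4.
Cumulative: 16.6, 34.0, 52.8, 62.3, 66.4, 73.0, 96.4, 119.8, 143.2.
The total first reaches 63 DD on day 5.

day 5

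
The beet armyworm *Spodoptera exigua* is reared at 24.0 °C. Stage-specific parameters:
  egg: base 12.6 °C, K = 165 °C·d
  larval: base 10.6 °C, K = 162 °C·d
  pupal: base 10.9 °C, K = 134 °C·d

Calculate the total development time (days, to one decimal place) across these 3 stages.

36.8 days

egg: 165 / (24.0 − 12.6) = 165 / 11.4 = 14.474 d.
larval: 162 / (24.0 − 10.6) = 162 / 13.4 = 12.090 d.
pupal: 134 / (24.0 − 10.9) = 134 / 13.1 = 10.229 d.
Sum = 36.792 ≈ 36.8 days.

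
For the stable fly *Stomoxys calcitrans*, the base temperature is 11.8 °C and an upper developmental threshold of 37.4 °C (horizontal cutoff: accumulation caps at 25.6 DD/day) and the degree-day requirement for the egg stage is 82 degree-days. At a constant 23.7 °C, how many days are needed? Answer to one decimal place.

Daily accumulation = 23.7 − 11.8 = 11.9 DD/day.
Duration = 82 / 11.9 = 6.891 ≈ 6.9 days.

6.9 days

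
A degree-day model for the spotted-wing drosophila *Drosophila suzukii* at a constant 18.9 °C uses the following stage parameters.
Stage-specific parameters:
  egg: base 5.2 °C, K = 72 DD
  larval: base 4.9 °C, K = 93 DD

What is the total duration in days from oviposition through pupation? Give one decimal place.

11.9 days

egg: 72 / (18.9 − 5.2) = 72 / 13.7 = 5.255 d.
larval: 93 / (18.9 − 4.9) = 93 / 14.0 = 6.643 d.
Sum = 11.898 ≈ 11.9 days.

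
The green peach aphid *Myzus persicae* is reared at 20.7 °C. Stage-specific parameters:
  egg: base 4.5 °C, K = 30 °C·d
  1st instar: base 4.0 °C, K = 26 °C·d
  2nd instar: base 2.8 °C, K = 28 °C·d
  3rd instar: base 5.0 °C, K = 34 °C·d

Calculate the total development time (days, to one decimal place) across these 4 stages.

egg: 30 / (20.7 − 4.5) = 30 / 16.2 = 1.852 d.
1st instar: 26 / (20.7 − 4.0) = 26 / 16.7 = 1.557 d.
2nd instar: 28 / (20.7 − 2.8) = 28 / 17.9 = 1.564 d.
3rd instar: 34 / (20.7 − 5.0) = 34 / 15.7 = 2.166 d.
Sum = 7.139 ≈ 7.1 days.

7.1 days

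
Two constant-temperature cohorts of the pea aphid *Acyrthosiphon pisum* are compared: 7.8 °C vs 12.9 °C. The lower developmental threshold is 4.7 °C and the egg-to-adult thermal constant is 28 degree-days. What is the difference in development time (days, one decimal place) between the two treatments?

5.6 days

At 7.8 °C: 28 / (7.8 − 4.7) = 28 / 3.1 = 9.032 d.
At 12.9 °C: 28 / (12.9 − 4.7) = 28 / 8.2 = 3.415 d.
Difference = |9.032 − 3.415| = 5.618 ≈ 5.6 days.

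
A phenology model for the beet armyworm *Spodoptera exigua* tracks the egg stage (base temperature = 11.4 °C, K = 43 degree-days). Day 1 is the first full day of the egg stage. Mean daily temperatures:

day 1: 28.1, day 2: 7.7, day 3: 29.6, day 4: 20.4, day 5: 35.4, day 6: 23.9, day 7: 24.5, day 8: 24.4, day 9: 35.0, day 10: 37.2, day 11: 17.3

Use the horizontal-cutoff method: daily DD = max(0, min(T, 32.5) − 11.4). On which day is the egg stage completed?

day 4

Daily DD above 11.4 °C (capped at 21.1): 16.7, 0.0, 18.2, 9.0, 21.1, 12.5, 13.1, 13.0, 21.1, 21.1, 5.9.
Cumulative: 16.7, 16.7, 34.9, 43.9, 65.0, 77.5, 90.6, 103.6, 124.7, 145.8, 151.7.
The total first reaches 43 DD on day 4.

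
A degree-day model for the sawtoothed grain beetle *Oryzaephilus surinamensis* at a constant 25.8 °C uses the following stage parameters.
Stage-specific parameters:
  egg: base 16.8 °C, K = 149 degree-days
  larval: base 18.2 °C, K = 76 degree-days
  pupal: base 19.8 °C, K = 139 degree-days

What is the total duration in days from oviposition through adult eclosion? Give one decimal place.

egg: 149 / (25.8 − 16.8) = 149 / 9.0 = 16.556 d.
larval: 76 / (25.8 − 18.2) = 76 / 7.6 = 10.000 d.
pupal: 139 / (25.8 − 19.8) = 139 / 6.0 = 23.167 d.
Sum = 49.722 ≈ 49.7 days.

49.7 days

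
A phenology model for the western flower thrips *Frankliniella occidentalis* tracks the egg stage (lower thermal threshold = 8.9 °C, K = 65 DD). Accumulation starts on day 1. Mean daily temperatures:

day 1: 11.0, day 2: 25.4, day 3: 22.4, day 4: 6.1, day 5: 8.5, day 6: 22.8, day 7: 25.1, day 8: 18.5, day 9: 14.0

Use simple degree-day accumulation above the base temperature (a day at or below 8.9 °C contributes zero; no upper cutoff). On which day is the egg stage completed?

day 8

Daily DD above 8.9 °C: 2.1, 16.5, 13.5, 0.0, 0.0, 13.9, 16.2, 9.6, 5.1.
Cumulative: 2.1, 18.6, 32.1, 32.1, 32.1, 46.0, 62.2, 71.8, 76.9.
The total first reaches 65 DD on day 8.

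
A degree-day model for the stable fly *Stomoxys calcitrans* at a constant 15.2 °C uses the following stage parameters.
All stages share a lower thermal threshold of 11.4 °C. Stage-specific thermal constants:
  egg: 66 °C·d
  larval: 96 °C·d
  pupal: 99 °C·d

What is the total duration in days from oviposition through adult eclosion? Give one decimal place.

Daily accumulation at 15.2 °C = 15.2 − 11.4 = 3.8 DD/day.
Total K = 66 + 96 + 99 = 261 DD.
Total duration = 261 / 3.8 = 68.684 ≈ 68.7 days.

68.7 days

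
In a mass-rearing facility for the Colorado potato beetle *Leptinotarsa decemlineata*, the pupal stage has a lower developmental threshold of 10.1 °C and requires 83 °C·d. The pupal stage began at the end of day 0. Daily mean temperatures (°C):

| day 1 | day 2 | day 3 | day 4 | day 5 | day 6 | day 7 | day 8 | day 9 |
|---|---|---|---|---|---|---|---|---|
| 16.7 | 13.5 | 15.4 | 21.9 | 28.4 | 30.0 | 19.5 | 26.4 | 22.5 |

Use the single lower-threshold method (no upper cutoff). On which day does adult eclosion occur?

day 8

Daily DD above 10.1 °C: 6.6, 3.4, 5.3, 11.8, 18.3, 19.9, 9.4, 16.3, 12.4.
Cumulative: 6.6, 10.0, 15.3, 27.1, 45.4, 65.3, 74.7, 91.0, 103.4.
The total first reaches 83 DD on day 8.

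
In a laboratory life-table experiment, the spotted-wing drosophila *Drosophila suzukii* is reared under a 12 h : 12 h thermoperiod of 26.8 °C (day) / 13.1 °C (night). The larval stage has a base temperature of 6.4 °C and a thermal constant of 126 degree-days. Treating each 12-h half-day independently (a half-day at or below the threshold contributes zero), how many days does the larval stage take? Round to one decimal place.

Day half: max(0, 26.8 − 6.4) × 0.5 = 20.4 × 0.5 = 10.20 DD.
Night half: max(0, 13.1 − 6.4) × 0.5 = 6.7 × 0.5 = 3.35 DD.
Per 24 h: 13.55 DD/day.
Duration = 126 / 13.55 = 9.299 ≈ 9.3 days.

9.3 days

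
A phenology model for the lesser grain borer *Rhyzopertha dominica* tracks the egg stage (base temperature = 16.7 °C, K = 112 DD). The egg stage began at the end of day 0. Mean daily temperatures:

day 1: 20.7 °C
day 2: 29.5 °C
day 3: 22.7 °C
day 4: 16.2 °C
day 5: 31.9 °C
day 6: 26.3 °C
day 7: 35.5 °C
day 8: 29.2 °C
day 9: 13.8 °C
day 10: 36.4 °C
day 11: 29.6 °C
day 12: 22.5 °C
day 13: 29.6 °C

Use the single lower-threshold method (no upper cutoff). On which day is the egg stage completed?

day 12

Daily DD above 16.7 °C: 4.0, 12.8, 6.0, 0.0, 15.2, 9.6, 18.8, 12.5, 0.0, 19.7, 12.9, 5.8, 12.9.
Cumulative: 4.0, 16.8, 22.8, 22.8, 38.0, 47.6, 66.4, 78.9, 78.9, 98.6, 111.5, 117.3, 130.2.
The total first reaches 112 DD on day 12.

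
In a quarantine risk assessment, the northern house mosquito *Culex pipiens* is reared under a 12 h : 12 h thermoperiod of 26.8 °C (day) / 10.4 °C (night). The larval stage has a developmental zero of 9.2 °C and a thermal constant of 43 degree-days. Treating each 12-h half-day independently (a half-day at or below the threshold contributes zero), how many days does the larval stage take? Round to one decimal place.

Day half: max(0, 26.8 − 9.2) × 0.5 = 17.6 × 0.5 = 8.80 DD.
Night half: max(0, 10.4 − 9.2) × 0.5 = 1.2 × 0.5 = 0.60 DD.
Per 24 h: 9.40 DD/day.
Duration = 43 / 9.40 = 4.574 ≈ 4.6 days.

4.6 days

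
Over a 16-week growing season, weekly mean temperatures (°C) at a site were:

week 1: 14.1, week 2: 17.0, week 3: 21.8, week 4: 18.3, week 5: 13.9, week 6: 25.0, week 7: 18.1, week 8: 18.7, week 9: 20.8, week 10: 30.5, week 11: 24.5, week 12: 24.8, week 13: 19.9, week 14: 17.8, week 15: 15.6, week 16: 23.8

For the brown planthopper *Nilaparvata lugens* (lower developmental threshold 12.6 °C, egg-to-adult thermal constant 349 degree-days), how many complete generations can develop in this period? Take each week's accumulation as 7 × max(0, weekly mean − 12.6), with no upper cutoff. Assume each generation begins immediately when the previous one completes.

Weekly DD (7 × max(0, T̄ − 12.6)): 10.5, 30.8, 64.4, 39.9, 9.1, 86.8, 38.5, 42.7, 57.4, 125.3, 83.3, 85.4, 51.1, 36.4, 21.0, 78.4.
Season total = 861.0 DD.
Complete generations = ⌊861.0 / 349⌋ = 2.

2 generations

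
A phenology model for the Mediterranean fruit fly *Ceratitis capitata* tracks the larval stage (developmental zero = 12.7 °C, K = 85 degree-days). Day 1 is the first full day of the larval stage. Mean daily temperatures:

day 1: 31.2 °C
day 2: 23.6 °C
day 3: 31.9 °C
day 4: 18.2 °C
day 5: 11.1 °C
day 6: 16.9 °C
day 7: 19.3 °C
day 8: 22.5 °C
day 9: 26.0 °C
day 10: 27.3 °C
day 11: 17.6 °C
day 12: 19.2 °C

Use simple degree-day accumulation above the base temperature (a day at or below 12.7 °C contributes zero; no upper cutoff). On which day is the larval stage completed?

Daily DD above 12.7 °C: 18.5, 10.9, 19.2, 5.5, 0.0, 4.2, 6.6, 9.8, 13.3, 14.6, 4.9, 6.5.
Cumulative: 18.5, 29.4, 48.6, 54.1, 54.1, 58.3, 64.9, 74.7, 88.0, 102.6, 107.5, 114.0.
The total first reaches 85 DD on day 9.

day 9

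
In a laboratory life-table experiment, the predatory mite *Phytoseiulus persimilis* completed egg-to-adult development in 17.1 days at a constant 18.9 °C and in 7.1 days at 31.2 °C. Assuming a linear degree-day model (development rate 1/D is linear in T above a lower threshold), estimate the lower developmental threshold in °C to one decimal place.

10.2 °C

Linear rate model ⇒ the product D·(T − T_b) is constant across temperatures.
17.1·(18.9 − T_b) = 7.1·(31.2 − T_b)
T_b = (17.1·18.9 − 7.1·31.2) / (17.1 − 7.1) = 101.67 / 10.0 = 10.167 °C ≈ 10.2 °C.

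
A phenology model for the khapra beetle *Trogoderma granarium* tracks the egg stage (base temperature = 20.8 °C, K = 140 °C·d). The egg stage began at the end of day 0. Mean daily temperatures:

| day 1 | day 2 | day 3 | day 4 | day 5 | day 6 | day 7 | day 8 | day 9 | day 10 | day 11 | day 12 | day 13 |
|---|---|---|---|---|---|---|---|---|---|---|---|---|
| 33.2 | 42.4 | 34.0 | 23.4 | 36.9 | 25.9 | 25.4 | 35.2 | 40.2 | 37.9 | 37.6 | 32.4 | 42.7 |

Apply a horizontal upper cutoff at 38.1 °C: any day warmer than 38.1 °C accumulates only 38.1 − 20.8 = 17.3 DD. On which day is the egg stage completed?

Daily DD above 20.8 °C (capped at 17.3): 12.4, 17.3, 13.2, 2.6, 16.1, 5.1, 4.6, 14.4, 17.3, 17.1, 16.8, 11.6, 17.3.
Cumulative: 12.4, 29.7, 42.9, 45.5, 61.6, 66.7, 71.3, 85.7, 103.0, 120.1, 136.9, 148.5, 165.8.
The total first reaches 140 DD on day 12.

day 12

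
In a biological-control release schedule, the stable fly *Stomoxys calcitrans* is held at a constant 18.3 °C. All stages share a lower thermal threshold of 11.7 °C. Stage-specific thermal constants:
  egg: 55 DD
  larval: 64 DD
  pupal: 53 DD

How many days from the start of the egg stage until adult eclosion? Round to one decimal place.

26.1 days

Daily accumulation at 18.3 °C = 18.3 − 11.7 = 6.6 DD/day.
Total K = 55 + 64 + 53 = 172 DD.
Total duration = 172 / 6.6 = 26.061 ≈ 26.1 days.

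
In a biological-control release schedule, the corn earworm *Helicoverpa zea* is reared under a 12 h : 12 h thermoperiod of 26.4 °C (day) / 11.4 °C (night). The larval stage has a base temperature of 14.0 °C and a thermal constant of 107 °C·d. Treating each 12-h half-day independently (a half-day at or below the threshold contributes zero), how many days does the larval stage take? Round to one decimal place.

Day half: max(0, 26.4 − 14.0) × 0.5 = 12.4 × 0.5 = 6.20 DD.
Night half: max(0, 11.4 − 14.0) × 0.5 = 0.0 × 0.5 = 0.00 DD.
Per 24 h: 6.20 DD/day.
Duration = 107 / 6.20 = 17.258 ≈ 17.3 days.

17.3 days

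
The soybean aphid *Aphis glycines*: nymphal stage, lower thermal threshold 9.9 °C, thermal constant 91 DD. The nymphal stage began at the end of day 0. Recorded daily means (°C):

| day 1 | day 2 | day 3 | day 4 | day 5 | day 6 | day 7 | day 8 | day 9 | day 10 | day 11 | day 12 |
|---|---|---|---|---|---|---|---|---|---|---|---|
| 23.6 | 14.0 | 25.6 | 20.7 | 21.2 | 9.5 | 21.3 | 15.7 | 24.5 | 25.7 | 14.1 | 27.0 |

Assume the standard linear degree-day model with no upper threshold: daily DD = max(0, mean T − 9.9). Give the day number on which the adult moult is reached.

Daily DD above 9.9 °C: 13.7, 4.1, 15.7, 10.8, 11.3, 0.0, 11.4, 5.8, 14.6, 15.8, 4.2, 17.1.
Cumulative: 13.7, 17.8, 33.5, 44.3, 55.6, 55.6, 67.0, 72.8, 87.4, 103.2, 107.4, 124.5.
The total first reaches 91 DD on day 10.

day 10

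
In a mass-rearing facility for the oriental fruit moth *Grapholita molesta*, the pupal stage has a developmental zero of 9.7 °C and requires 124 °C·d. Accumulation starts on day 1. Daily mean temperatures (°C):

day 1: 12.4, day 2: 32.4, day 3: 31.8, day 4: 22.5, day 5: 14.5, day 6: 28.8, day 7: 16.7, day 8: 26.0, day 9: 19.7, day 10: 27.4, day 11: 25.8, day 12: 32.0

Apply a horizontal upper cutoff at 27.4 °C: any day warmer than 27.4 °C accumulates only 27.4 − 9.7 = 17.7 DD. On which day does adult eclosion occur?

day 10

Daily DD above 9.7 °C (capped at 17.7): 2.7, 17.7, 17.7, 12.8, 4.8, 17.7, 7.0, 16.3, 10.0, 17.7, 16.1, 17.7.
Cumulative: 2.7, 20.4, 38.1, 50.9, 55.7, 73.4, 80.4, 96.7, 106.7, 124.4, 140.5, 158.2.
The total first reaches 124 DD on day 10.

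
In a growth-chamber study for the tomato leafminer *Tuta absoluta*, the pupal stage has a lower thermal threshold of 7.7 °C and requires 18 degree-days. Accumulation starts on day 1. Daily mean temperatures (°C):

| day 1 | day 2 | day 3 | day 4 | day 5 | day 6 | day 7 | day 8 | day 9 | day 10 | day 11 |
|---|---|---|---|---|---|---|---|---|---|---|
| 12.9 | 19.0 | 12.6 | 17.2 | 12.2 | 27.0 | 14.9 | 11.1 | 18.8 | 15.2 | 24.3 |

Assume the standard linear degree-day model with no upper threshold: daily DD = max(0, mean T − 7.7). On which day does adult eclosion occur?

day 3

Daily DD above 7.7 °C: 5.2, 11.3, 4.9, 9.5, 4.5, 19.3, 7.2, 3.4, 11.1, 7.5, 16.6.
Cumulative: 5.2, 16.5, 21.4, 30.9, 35.4, 54.7, 61.9, 65.3, 76.4, 83.9, 100.5.
The total first reaches 18 DD on day 3.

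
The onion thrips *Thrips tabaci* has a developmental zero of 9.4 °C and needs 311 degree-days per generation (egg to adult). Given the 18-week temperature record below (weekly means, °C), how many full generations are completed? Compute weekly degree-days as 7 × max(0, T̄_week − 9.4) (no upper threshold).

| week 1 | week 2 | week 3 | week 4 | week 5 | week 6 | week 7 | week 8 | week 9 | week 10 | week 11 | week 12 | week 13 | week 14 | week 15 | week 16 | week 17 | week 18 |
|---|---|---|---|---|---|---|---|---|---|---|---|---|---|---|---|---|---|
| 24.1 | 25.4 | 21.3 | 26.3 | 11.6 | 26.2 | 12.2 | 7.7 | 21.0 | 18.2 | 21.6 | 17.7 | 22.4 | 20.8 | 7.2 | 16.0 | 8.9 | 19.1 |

3 generations

Weekly DD (7 × max(0, T̄ − 9.4)): 102.9, 112.0, 83.3, 118.3, 15.4, 117.6, 19.6, 0.0, 81.2, 61.6, 85.4, 58.1, 91.0, 79.8, 0.0, 46.2, 0.0, 67.9.
Season total = 1140.3 DD.
Complete generations = ⌊1140.3 / 311⌋ = 3.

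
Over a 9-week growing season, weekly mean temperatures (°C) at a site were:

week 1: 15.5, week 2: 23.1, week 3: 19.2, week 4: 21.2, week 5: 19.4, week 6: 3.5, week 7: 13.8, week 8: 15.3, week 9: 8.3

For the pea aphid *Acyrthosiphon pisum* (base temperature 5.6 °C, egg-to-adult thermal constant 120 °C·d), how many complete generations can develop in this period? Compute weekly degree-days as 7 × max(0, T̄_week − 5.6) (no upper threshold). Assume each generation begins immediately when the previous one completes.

5 generations

Weekly DD (7 × max(0, T̄ − 5.6)): 69.3, 122.5, 95.2, 109.2, 96.6, 0.0, 57.4, 67.9, 18.9.
Season total = 637.0 DD.
Complete generations = ⌊637.0 / 120⌋ = 5.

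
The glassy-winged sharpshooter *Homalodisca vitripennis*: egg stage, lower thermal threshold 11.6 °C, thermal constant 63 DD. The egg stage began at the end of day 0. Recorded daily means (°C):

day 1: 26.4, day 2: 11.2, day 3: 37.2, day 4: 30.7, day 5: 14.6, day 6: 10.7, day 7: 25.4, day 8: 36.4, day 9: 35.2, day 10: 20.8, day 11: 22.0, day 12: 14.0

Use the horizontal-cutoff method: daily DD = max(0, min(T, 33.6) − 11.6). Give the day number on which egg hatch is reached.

day 7

Daily DD above 11.6 °C (capped at 22.0): 14.8, 0.0, 22.0, 19.1, 3.0, 0.0, 13.8, 22.0, 22.0, 9.2, 10.4, 2.4.
Cumulative: 14.8, 14.8, 36.8, 55.9, 58.9, 58.9, 72.7, 94.7, 116.7, 125.9, 136.3, 138.7.
The total first reaches 63 DD on day 7.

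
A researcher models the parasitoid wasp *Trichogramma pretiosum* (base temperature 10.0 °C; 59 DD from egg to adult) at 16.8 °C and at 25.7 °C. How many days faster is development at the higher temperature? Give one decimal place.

4.9 days

At 16.8 °C: 59 / (16.8 − 10.0) = 59 / 6.8 = 8.676 d.
At 25.7 °C: 59 / (25.7 − 10.0) = 59 / 15.7 = 3.758 d.
Difference = |8.676 − 3.758| = 4.919 ≈ 4.9 days.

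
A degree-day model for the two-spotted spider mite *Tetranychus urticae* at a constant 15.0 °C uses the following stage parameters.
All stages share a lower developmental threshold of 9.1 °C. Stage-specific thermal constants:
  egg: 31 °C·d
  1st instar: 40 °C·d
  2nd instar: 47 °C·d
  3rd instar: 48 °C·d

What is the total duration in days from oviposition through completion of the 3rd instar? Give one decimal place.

Daily accumulation at 15.0 °C = 15.0 − 9.1 = 5.9 DD/day.
Total K = 31 + 40 + 47 + 48 = 166 DD.
Total duration = 166 / 5.9 = 28.136 ≈ 28.1 days.

28.1 days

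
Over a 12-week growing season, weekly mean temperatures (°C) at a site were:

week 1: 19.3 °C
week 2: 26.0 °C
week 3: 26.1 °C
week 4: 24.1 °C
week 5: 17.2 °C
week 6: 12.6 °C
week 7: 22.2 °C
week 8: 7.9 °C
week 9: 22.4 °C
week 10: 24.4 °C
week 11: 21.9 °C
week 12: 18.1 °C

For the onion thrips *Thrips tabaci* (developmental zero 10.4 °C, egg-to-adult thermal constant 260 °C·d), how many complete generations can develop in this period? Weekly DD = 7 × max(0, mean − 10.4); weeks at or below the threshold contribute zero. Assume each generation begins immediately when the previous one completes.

3 generations

Weekly DD (7 × max(0, T̄ − 10.4)): 62.3, 109.2, 109.9, 95.9, 47.6, 15.4, 82.6, 0.0, 84.0, 98.0, 80.5, 53.9.
Season total = 839.3 DD.
Complete generations = ⌊839.3 / 260⌋ = 3.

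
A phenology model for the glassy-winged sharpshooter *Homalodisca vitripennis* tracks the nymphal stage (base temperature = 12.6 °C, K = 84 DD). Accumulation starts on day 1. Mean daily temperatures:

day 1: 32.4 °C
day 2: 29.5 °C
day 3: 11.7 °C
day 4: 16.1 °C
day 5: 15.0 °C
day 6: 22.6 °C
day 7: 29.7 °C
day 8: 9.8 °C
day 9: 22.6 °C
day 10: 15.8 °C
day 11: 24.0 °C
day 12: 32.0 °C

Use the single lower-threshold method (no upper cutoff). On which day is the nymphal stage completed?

day 11

Daily DD above 12.6 °C: 19.8, 16.9, 0.0, 3.5, 2.4, 10.0, 17.1, 0.0, 10.0, 3.2, 11.4, 19.4.
Cumulative: 19.8, 36.7, 36.7, 40.2, 42.6, 52.6, 69.7, 69.7, 79.7, 82.9, 94.3, 113.7.
The total first reaches 84 DD on day 11.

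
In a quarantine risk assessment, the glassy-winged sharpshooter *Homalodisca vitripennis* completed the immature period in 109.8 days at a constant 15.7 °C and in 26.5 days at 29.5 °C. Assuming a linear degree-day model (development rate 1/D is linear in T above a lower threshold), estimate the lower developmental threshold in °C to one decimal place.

11.3 °C

Under the model K = D·(T − T_b), so D₁·(T₁ − T_b) = D₂·(T₂ − T_b).
109.8·(15.7 − T_b) = 26.5·(29.5 − T_b)
T_b = (109.8·15.7 − 26.5·29.5) / (109.8 − 26.5) = 942.11 / 83.3 = 11.310 °C ≈ 11.3 °C.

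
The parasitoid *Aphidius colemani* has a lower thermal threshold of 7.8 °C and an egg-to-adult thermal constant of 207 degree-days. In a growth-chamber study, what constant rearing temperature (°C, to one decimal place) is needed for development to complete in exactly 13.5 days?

Required daily accumulation = 207 / 13.5 = 15.333 DD/day.
T = T_base + 15.333 = 7.8 + 15.333 = 23.133 ≈ 23.1 °C.

23.1 °C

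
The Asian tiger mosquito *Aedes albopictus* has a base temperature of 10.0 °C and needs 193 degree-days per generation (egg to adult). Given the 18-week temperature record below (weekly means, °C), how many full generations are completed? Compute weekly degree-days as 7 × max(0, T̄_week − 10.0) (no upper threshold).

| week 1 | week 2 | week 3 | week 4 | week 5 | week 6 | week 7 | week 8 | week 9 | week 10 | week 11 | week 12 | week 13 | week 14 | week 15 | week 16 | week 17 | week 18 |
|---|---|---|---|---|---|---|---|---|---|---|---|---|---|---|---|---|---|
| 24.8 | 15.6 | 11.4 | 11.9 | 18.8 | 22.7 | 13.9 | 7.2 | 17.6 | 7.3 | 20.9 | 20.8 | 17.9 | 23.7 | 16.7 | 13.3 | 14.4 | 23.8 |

4 generations

Weekly DD (7 × max(0, T̄ − 10.0)): 103.6, 39.2, 9.8, 13.3, 61.6, 88.9, 27.3, 0.0, 53.2, 0.0, 76.3, 75.6, 55.3, 95.9, 46.9, 23.1, 30.8, 96.6.
Season total = 897.4 DD.
Complete generations = ⌊897.4 / 193⌋ = 4.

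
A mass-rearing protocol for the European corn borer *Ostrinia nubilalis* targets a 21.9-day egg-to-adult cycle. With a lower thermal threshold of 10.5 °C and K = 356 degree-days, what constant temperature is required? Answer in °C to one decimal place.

26.8 °C

Required daily accumulation = 356 / 21.9 = 16.256 DD/day.
T = T_base + 16.256 = 10.5 + 16.256 = 26.756 ≈ 26.8 °C.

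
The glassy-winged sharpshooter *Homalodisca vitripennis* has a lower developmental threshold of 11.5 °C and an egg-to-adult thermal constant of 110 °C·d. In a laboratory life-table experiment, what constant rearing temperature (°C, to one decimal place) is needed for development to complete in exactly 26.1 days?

15.7 °C

Required daily accumulation = 110 / 26.1 = 4.215 DD/day.
T = T_base + 4.215 = 11.5 + 4.215 = 15.715 ≈ 15.7 °C.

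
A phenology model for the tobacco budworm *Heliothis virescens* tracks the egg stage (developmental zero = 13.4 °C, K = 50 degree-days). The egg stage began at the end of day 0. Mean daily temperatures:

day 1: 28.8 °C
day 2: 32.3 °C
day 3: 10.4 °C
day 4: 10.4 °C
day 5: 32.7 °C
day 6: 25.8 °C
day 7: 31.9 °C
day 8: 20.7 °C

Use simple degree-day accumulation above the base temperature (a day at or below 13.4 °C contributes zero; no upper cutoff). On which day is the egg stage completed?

Daily DD above 13.4 °C: 15.4, 18.9, 0.0, 0.0, 19.3, 12.4, 18.5, 7.3.
Cumulative: 15.4, 34.3, 34.3, 34.3, 53.6, 66.0, 84.5, 91.8.
The total first reaches 50 DD on day 5.

day 5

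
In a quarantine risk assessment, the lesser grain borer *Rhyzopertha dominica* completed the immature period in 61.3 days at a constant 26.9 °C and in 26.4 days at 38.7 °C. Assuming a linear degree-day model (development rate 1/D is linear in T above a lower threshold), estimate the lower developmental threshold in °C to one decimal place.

Under the model K = D·(T − T_b), so D₁·(T₁ − T_b) = D₂·(T₂ − T_b).
61.3·(26.9 − T_b) = 26.4·(38.7 − T_b)
T_b = (61.3·26.9 − 26.4·38.7) / (61.3 − 26.4) = 627.29 / 34.9 = 17.974 °C ≈ 18.0 °C.

18.0 °C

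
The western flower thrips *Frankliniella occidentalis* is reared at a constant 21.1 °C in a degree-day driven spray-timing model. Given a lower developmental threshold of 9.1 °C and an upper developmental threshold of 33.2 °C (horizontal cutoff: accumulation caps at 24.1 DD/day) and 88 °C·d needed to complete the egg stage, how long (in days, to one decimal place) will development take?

Daily accumulation = 21.1 − 9.1 = 12.0 DD/day.
Duration = 88 / 12.0 = 7.333 ≈ 7.3 days.

7.3 days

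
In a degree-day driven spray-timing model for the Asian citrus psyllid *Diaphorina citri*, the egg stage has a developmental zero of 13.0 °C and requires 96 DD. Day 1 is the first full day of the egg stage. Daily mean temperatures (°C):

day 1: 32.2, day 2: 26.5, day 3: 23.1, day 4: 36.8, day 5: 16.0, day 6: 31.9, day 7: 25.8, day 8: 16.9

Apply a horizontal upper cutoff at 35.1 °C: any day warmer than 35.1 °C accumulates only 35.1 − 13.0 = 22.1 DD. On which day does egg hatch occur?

day 7

Daily DD above 13.0 °C (capped at 22.1): 19.2, 13.5, 10.1, 22.1, 3.0, 18.9, 12.8, 3.9.
Cumulative: 19.2, 32.7, 42.8, 64.9, 67.9, 86.8, 99.6, 103.5.
The total first reaches 96 DD on day 7.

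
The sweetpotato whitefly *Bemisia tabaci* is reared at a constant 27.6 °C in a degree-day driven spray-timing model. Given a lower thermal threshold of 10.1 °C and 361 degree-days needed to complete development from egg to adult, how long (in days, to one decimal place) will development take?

Daily accumulation = 27.6 − 10.1 = 17.5 DD/day.
Duration = 361 / 17.5 = 20.629 ≈ 20.6 days.

20.6 days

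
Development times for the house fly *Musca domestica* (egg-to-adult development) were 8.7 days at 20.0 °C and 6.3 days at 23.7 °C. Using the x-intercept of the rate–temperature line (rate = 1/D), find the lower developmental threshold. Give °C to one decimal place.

Under the model K = D·(T − T_b), so D₁·(T₁ − T_b) = D₂·(T₂ − T_b).
8.7·(20.0 − T_b) = 6.3·(23.7 − T_b)
T_b = (8.7·20.0 − 6.3·23.7) / (8.7 − 6.3) = 24.69 / 2.4 = 10.288 °C ≈ 10.3 °C.

10.3 °C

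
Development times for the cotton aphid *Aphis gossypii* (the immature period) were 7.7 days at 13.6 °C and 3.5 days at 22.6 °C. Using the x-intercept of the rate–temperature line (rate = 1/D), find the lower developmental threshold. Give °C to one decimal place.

6.1 °C

Linear rate model ⇒ the product D·(T − T_b) is constant across temperatures.
7.7·(13.6 − T_b) = 3.5·(22.6 − T_b)
T_b = (7.7·13.6 − 3.5·22.6) / (7.7 − 3.5) = 25.62 / 4.2 = 6.100 °C ≈ 6.1 °C.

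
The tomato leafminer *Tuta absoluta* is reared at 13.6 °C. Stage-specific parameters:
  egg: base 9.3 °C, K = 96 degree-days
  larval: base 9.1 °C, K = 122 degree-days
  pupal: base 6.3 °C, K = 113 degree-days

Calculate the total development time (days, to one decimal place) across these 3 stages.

egg: 96 / (13.6 − 9.3) = 96 / 4.3 = 22.326 d.
larval: 122 / (13.6 − 9.1) = 122 / 4.5 = 27.111 d.
pupal: 113 / (13.6 − 6.3) = 113 / 7.3 = 15.479 d.
Sum = 64.916 ≈ 64.9 days.

64.9 days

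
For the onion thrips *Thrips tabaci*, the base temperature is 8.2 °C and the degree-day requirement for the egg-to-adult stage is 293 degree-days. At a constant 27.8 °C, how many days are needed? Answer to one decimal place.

Daily accumulation = 27.8 − 8.2 = 19.6 DD/day.
Duration = 293 / 19.6 = 14.949 ≈ 14.9 days.

14.9 days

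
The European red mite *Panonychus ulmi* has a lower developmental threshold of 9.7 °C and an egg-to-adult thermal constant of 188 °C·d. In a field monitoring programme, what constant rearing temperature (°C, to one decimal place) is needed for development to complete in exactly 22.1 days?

18.2 °C

Required daily accumulation = 188 / 22.1 = 8.507 DD/day.
T = T_base + 8.507 = 9.7 + 8.507 = 18.207 ≈ 18.2 °C.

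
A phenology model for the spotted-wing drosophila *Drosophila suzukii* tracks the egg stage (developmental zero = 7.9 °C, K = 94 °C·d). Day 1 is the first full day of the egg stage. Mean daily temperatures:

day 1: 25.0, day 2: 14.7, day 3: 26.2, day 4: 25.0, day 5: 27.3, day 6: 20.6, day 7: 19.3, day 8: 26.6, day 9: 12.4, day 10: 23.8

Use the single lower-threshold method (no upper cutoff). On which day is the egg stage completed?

day 7

Daily DD above 7.9 °C: 17.1, 6.8, 18.3, 17.1, 19.4, 12.7, 11.4, 18.7, 4.5, 15.9.
Cumulative: 17.1, 23.9, 42.2, 59.3, 78.7, 91.4, 102.8, 121.5, 126.0, 141.9.
The total first reaches 94 DD on day 7.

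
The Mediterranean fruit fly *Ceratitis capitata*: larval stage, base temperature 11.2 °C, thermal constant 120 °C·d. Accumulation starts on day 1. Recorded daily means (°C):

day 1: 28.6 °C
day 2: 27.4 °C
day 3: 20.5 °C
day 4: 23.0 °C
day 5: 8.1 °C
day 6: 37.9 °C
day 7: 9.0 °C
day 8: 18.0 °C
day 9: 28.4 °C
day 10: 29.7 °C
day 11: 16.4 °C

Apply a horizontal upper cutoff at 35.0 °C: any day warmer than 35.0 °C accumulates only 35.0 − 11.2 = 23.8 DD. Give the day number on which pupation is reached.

day 10

Daily DD above 11.2 °C (capped at 23.8): 17.4, 16.2, 9.3, 11.8, 0.0, 23.8, 0.0, 6.8, 17.2, 18.5, 5.2.
Cumulative: 17.4, 33.6, 42.9, 54.7, 54.7, 78.5, 78.5, 85.3, 102.5, 121.0, 126.2.
The total first reaches 120 DD on day 10.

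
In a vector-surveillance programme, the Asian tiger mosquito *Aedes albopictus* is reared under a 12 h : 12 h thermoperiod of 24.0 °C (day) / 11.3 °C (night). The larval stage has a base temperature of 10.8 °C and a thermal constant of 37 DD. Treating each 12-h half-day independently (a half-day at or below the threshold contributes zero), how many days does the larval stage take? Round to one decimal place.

Day half: max(0, 24.0 − 10.8) × 0.5 = 13.2 × 0.5 = 6.60 DD.
Night half: max(0, 11.3 − 10.8) × 0.5 = 0.5 × 0.5 = 0.25 DD.
Per 24 h: 6.85 DD/day.
Duration = 37 / 6.85 = 5.401 ≈ 5.4 days.

5.4 days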